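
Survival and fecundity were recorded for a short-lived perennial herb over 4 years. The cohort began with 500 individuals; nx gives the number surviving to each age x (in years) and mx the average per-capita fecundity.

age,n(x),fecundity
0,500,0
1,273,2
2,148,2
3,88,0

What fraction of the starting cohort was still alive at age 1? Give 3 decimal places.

0.546

l_1 = n_1/n_0 = 273/500 = 0.546 → 0.546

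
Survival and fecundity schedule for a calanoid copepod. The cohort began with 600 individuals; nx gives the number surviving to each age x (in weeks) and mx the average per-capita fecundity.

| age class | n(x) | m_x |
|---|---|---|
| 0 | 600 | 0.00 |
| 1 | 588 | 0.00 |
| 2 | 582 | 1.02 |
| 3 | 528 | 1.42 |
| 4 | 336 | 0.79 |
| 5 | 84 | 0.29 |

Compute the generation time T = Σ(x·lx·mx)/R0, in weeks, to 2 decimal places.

2.83

lx = nx/n0 = nx/600: 1, 0.98, 0.97, 0.88, 0.56, 0.14
lx·mx: 0, 0, 0.9894, 1.2496, 0.4424, 0.0406 → R0 = 2.722
x·lx·mx: 0, 0, 1.9788, 3.7488, 1.7696, 0.203 → Σ = 7.7002
T = 7.7002 / 2.722 = 2.828876… → 2.83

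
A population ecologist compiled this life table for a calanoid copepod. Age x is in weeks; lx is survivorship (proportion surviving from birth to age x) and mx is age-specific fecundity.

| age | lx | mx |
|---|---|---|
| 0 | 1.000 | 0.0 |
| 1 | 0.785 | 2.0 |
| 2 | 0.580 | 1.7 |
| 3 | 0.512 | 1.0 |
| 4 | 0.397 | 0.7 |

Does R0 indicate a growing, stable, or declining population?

R0 = Σ lx·mx = 0 + 1.57 + 0.986 + 0.512 + 0.2779 = 3.3459
R0 > 1, so the population is growing.

growing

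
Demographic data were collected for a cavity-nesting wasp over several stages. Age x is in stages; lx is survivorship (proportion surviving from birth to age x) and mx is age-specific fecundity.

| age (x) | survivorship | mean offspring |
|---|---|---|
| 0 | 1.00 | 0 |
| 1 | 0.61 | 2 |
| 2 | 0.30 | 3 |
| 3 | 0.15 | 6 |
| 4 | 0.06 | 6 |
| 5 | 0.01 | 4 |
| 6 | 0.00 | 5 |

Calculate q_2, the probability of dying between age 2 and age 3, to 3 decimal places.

q_2 = (l_2 − l_3) / l_2 = (0.3 − 0.15) / 0.3
     = 0.15 / 0.3 = 0.5 → 0.500

0.500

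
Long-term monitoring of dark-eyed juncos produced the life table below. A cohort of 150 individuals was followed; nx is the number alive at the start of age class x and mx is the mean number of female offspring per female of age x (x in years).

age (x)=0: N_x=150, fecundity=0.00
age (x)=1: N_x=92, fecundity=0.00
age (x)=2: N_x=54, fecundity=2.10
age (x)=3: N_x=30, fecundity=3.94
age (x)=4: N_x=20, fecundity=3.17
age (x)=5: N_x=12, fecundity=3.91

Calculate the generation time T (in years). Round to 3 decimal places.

3.128

lx = nx/n0 = nx/150: 1, 0.61333…, 0.36, 0.2, 0.13333…, 0.08
lx·mx: 0, 0, 0.756, 0.788, 0.422667…, 0.3128 → R0 = 2.279467…
x·lx·mx: 0, 0, 1.512, 2.364, 1.690667…, 1.564 → Σ = 7.130667…
T = 7.130667… / 2.279467… = 3.128217… → 3.128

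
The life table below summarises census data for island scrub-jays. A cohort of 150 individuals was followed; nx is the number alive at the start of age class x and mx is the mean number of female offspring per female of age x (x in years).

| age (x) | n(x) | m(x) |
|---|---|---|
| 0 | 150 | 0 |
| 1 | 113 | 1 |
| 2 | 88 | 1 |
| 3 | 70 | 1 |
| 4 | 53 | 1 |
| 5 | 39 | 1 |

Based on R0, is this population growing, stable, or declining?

lx = nx/n0 = nx/150: 1, 0.75333…, 0.58667…, 0.46667…, 0.35333…, 0.26
R0 = Σ lx·mx = 0 + 0.753333… + 0.586667… + 0.466667… + 0.353333… + 0.26 = 2.42…
R0 > 1, so the population is growing.

growing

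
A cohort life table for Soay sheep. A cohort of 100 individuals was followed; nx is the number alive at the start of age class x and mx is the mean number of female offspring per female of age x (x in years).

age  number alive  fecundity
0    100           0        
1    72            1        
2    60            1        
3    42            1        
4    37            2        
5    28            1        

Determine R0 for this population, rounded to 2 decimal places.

lx = nx/n0 = nx/100: 1, 0.72, 0.6, 0.42, 0.37, 0.28
lx·mx by age: 0, 0.72, 0.6, 0.42, 0.74, 0.28
R0 = Σ lx·mx = 2.76 → 2.76

2.76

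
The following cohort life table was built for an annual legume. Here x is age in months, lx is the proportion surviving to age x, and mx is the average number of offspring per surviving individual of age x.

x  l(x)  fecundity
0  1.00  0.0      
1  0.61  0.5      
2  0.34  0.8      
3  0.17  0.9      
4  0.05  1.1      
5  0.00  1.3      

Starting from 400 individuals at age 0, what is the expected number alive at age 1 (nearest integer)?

244

Expected survivors = N0 · l_1 = 400 × 0.61 = 244 → 244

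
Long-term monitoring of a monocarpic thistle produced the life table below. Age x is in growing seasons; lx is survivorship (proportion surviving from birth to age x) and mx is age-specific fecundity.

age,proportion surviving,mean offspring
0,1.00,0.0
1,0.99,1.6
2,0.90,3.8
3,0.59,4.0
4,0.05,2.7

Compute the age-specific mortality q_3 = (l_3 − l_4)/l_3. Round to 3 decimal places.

q_3 = (l_3 − l_4) / l_3 = (0.59 − 0.05) / 0.59
     = 0.54 / 0.59 = 0.915254… → 0.915

0.915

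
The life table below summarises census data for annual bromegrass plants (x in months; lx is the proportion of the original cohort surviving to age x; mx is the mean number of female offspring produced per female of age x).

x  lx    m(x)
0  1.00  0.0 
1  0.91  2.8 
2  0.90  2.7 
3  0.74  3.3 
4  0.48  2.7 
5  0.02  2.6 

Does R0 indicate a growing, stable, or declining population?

growing

R0 = Σ lx·mx = 0 + 2.548 + 2.43 + 2.442 + 1.296 + 0.052 = 8.768
R0 > 1, so the population is growing.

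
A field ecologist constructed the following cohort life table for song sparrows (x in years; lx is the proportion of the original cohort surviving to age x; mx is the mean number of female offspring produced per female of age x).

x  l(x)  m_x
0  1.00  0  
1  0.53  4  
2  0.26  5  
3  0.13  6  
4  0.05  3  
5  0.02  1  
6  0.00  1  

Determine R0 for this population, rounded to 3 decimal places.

4.370

lx·mx by age: 0, 2.12, 1.3, 0.78, 0.15, 0.02, 0
R0 = Σ lx·mx = 4.37 → 4.370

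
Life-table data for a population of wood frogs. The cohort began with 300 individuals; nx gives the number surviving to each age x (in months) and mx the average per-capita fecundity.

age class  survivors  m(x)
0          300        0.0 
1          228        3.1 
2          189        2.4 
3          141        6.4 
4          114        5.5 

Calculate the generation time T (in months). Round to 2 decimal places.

2.54

lx = nx/n0 = nx/300: 1, 0.76, 0.63, 0.47, 0.38
lx·mx: 0, 2.356, 1.512, 3.008, 2.09 → R0 = 8.966
x·lx·mx: 0, 2.356, 3.024, 9.024, 8.36 → Σ = 22.764
T = 22.764 / 8.966 = 2.538925… → 2.54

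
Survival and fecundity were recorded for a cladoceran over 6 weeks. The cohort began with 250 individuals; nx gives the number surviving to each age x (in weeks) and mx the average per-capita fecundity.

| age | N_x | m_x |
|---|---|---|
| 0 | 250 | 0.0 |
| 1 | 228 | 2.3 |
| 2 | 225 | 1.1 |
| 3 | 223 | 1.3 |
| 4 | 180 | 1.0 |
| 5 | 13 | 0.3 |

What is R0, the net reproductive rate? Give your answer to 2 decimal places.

4.98

lx = nx/n0 = nx/250: 1, 0.912, 0.9, 0.892, 0.72, 0.052
lx·mx by age: 0, 2.0976, 0.99, 1.1596, 0.72, 0.0156
R0 = Σ lx·mx = 4.9828 → 4.98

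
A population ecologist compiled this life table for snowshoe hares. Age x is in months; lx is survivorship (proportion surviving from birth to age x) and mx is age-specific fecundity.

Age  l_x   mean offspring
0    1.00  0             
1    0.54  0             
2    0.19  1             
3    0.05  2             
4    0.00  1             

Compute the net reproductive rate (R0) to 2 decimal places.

0.29

lx·mx by age: 0, 0, 0.19, 0.1, 0
R0 = Σ lx·mx = 0.29 → 0.29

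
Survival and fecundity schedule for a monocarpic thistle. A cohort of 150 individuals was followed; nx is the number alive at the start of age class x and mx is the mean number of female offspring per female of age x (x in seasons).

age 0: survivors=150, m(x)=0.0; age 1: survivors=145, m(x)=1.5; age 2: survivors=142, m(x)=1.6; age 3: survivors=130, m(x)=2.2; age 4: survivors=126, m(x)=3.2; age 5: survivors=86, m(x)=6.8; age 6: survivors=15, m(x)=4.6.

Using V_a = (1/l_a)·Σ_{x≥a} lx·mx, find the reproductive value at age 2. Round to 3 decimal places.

11.058

lx = nx/n0 = nx/150: 1, 0.96667…, 0.94667…, 0.86667…, 0.84, 0.57333…, 0.1
lx·mx for x ≥ 2: 1.514667…, 1.906667…, 2.688, 3.898667…, 0.46 → sum = 10.468…
V_2 = 10.468… / l_2 = 10.468… / 0.946667… = 11.057746… → 11.058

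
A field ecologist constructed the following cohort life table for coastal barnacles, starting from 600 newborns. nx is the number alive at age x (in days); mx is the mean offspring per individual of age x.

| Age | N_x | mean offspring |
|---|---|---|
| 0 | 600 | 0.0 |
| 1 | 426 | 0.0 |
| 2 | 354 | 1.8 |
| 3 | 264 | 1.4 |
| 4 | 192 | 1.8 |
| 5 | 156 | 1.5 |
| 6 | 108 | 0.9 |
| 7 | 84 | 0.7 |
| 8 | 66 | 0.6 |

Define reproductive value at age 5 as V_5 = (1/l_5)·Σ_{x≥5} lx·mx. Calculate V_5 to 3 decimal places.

2.754

lx = nx/n0 = nx/600: 1, 0.71, 0.59, 0.44, 0.32, 0.26, 0.18, 0.14, 0.11
lx·mx for x ≥ 5: 0.39, 0.162, 0.098, 0.066 → sum = 0.716
V_5 = 0.716 / l_5 = 0.716 / 0.26 = 2.753846… → 2.754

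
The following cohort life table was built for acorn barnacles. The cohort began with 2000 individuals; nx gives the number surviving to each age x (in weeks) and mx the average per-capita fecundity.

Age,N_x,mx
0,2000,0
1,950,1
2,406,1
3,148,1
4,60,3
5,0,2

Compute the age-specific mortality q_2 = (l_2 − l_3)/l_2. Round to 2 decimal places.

0.64

lx = nx/n0 = nx/2000: 1, 0.475, 0.203, 0.074, 0.03, 0
q_2 = (l_2 − l_3) / l_2 = (0.203 − 0.074) / 0.203
     = 0.129 / 0.203 = 0.635468… → 0.64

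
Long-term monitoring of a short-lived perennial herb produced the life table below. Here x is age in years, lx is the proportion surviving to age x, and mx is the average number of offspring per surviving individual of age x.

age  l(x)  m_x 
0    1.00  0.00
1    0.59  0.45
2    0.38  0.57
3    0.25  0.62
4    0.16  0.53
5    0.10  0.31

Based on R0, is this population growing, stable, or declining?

R0 = Σ lx·mx = 0 + 0.2655 + 0.2166 + 0.155 + 0.0848 + 0.031 = 0.7529
R0 < 1, so the population is declining.

declining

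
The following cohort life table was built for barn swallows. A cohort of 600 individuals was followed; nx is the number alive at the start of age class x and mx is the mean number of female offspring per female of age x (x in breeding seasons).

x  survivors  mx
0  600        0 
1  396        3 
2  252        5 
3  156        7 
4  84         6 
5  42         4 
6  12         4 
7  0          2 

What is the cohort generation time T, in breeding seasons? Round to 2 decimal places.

lx = nx/n0 = nx/600: 1, 0.66, 0.42, 0.26, 0.14, 0.07, 0.02, 0
lx·mx: 0, 1.98, 2.1, 1.82, 0.84, 0.28, 0.08, 0 → R0 = 7.1
x·lx·mx: 0, 1.98, 4.2, 5.46, 3.36, 1.4, 0.48, 0 → Σ = 16.88
T = 16.88 / 7.1 = 2.377465… → 2.38

2.38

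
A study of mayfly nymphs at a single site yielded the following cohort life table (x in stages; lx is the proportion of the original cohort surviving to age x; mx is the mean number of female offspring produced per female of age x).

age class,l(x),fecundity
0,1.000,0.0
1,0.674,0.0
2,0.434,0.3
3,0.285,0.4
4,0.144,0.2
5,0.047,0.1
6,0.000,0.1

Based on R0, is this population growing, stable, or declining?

declining

R0 = Σ lx·mx = 0 + 0 + 0.1302 + 0.114 + 0.0288 + 0.0047 + 0 = 0.2777
R0 < 1, so the population is declining.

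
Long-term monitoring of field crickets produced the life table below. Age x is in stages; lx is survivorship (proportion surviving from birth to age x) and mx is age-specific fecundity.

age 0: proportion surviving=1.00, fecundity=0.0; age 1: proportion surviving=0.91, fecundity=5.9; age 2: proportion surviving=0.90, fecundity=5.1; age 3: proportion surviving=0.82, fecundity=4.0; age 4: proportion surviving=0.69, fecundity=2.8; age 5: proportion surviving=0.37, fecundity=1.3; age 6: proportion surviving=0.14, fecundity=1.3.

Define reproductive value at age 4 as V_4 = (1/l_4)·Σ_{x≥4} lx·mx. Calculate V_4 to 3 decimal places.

lx·mx for x ≥ 4: 1.932, 0.481, 0.182 → sum = 2.595
V_4 = 2.595 / l_4 = 2.595 / 0.69 = 3.76087… → 3.761

3.761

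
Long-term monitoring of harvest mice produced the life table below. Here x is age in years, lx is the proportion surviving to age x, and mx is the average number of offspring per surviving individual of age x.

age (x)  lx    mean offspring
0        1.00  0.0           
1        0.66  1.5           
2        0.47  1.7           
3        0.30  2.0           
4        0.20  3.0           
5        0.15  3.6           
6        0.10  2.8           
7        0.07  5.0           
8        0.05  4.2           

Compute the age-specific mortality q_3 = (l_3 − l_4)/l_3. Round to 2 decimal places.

0.33

q_3 = (l_3 − l_4) / l_3 = (0.3 − 0.2) / 0.3
     = 0.1 / 0.3 = 0.333333… → 0.33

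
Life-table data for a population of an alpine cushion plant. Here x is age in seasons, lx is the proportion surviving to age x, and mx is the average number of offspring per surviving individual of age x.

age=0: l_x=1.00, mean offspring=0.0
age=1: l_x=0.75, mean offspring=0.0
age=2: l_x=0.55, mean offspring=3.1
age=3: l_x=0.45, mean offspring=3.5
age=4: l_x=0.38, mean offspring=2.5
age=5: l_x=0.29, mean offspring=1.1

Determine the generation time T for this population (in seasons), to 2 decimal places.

lx·mx: 0, 0, 1.705, 1.575, 0.95, 0.319 → R0 = 4.549
x·lx·mx: 0, 0, 3.41, 4.725, 3.8, 1.595 → Σ = 13.53
T = 13.53 / 4.549 = 2.97428… → 2.97

2.97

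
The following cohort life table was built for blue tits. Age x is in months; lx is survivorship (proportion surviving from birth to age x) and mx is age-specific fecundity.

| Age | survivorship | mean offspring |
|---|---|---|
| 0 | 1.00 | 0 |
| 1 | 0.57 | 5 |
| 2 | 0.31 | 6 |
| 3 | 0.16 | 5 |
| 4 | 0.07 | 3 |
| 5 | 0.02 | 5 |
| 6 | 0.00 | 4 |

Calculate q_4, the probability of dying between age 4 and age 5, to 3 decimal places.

0.714

q_4 = (l_4 − l_5) / l_4 = (0.07 − 0.02) / 0.07
     = 0.05 / 0.07 = 0.714286… → 0.714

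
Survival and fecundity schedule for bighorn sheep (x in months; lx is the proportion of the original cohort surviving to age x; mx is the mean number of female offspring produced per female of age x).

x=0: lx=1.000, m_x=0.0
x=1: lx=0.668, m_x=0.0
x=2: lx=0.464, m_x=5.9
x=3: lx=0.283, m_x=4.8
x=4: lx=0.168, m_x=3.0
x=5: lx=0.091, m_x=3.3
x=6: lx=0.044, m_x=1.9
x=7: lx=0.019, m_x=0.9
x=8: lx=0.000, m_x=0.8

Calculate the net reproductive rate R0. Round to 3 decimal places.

5.001

lx·mx by age: 0, 0, 2.7376, 1.3584, 0.504, 0.3003, 0.0836, 0.0171, 0
R0 = Σ lx·mx = 5.001 → 5.001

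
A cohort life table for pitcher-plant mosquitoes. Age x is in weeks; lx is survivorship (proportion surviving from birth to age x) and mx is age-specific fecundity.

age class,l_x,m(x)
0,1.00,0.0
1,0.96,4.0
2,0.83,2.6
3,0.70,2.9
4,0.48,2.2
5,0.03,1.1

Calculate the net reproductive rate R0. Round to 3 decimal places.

lx·mx by age: 0, 3.84, 2.158, 2.03, 1.056, 0.033
R0 = Σ lx·mx = 9.117 → 9.117

9.117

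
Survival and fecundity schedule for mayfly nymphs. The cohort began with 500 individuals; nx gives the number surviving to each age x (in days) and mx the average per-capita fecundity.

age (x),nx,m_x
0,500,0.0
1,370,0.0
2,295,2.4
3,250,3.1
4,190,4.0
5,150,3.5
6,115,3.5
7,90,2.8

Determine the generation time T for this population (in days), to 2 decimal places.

lx = nx/n0 = nx/500: 1, 0.74, 0.59, 0.5, 0.38, 0.3, 0.23, 0.18
lx·mx: 0, 0, 1.416, 1.55, 1.52, 1.05, 0.805, 0.504 → R0 = 6.845
x·lx·mx: 0, 0, 2.832, 4.65, 6.08, 5.25, 4.83, 3.528 → Σ = 27.17
T = 27.17 / 6.845 = 3.969321… → 3.97

3.97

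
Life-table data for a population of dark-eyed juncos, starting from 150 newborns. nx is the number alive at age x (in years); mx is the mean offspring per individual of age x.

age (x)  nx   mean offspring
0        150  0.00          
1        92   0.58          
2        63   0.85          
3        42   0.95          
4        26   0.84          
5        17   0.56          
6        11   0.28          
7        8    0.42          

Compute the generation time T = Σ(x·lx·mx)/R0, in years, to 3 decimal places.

2.476

lx = nx/n0 = nx/150: 1, 0.61333…, 0.42, 0.28, 0.17333…, 0.11333…, 0.07333…, 0.05333…
lx·mx: 0, 0.355733…, 0.357, 0.266, 0.1456…, 0.063467…, 0.020533…, 0.0224… → R0 = 1.230733…
x·lx·mx: 0, 0.355733…, 0.714, 0.798, 0.5824…, 0.317333…, 0.1232…, 0.1568… → Σ = 3.047467…
T = 3.047467… / 1.230733… = 2.476139… → 2.476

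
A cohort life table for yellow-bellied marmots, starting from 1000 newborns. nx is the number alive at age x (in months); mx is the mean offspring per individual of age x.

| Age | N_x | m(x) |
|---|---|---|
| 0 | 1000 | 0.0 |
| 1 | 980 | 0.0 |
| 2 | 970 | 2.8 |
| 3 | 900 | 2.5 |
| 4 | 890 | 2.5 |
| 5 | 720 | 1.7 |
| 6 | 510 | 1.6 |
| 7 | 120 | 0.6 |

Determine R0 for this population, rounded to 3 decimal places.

9.303

lx = nx/n0 = nx/1000: 1, 0.98, 0.97, 0.9, 0.89, 0.72, 0.51, 0.12
lx·mx by age: 0, 0, 2.716, 2.25, 2.225, 1.224, 0.816, 0.072
R0 = Σ lx·mx = 9.303 → 9.303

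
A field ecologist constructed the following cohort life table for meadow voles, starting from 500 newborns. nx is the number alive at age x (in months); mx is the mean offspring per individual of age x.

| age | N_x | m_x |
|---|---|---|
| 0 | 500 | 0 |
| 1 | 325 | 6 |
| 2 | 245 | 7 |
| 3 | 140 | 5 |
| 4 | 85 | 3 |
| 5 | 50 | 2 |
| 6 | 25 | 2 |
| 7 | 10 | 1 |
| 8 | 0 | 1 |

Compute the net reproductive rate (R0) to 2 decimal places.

lx = nx/n0 = nx/500: 1, 0.65, 0.49, 0.28, 0.17, 0.1, 0.05, 0.02, 0
lx·mx by age: 0, 3.9, 3.43, 1.4, 0.51, 0.2, 0.1, 0.02, 0
R0 = Σ lx·mx = 9.56 → 9.56

9.56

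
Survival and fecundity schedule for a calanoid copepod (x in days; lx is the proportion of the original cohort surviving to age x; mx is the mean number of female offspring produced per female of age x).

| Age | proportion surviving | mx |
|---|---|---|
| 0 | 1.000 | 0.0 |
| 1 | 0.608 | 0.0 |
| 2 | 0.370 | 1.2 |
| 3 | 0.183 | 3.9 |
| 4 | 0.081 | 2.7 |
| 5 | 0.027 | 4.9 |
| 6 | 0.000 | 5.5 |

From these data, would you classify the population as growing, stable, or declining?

R0 = Σ lx·mx = 0 + 0 + 0.444 + 0.7137 + 0.2187 + 0.1323 + 0 = 1.5087
R0 > 1, so the population is growing.

growing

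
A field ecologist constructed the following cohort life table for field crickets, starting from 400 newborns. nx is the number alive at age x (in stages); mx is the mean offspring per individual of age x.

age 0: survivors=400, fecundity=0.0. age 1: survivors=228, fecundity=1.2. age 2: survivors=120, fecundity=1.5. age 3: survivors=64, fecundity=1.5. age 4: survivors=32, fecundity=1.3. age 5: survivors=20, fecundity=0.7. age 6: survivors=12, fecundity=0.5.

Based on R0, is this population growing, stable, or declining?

growing

lx = nx/n0 = nx/400: 1, 0.57, 0.3, 0.16, 0.08, 0.05, 0.03
R0 = Σ lx·mx = 0 + 0.684 + 0.45 + 0.24 + 0.104 + 0.035 + 0.015 = 1.528
R0 > 1, so the population is growing.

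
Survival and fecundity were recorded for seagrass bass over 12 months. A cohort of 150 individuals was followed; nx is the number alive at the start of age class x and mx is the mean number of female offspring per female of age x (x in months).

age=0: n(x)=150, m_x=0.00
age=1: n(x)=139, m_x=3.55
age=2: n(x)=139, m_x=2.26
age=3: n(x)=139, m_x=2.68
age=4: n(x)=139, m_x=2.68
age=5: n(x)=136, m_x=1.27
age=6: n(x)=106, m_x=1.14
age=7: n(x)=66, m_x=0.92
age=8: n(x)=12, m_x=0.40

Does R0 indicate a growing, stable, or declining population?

growing

lx = nx/n0 = nx/150: 1, 0.92667…, 0.92667…, 0.92667…, 0.92667…, 0.90667…, 0.70667…, 0.44, 0.08
R0 = Σ lx·mx = 0 + 3.289667… + 2.094267… + 2.483467… + 2.483467… + 1.151467… + 0.8056… + 0.4048 + 0.032 = 12.744733…
R0 > 1, so the population is growing.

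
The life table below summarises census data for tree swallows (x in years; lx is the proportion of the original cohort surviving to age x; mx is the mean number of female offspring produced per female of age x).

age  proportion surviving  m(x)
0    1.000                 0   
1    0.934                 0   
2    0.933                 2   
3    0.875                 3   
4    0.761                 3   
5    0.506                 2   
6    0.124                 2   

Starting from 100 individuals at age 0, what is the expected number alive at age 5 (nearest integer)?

Expected survivors = N0 · l_5 = 100 × 0.506 = 50.6 → 51

51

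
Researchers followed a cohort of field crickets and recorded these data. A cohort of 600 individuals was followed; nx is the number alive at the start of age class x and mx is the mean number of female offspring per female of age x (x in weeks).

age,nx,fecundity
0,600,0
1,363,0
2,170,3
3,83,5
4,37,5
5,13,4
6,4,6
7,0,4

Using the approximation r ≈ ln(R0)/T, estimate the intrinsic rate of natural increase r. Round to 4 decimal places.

lx = nx/n0 = nx/600: 1, 0.605, 0.28333…, 0.13833…, 0.06167…, 0.02167…, 0.00667…, 0
R0 = Σ lx·mx = 0 + 0 + 0.85… + 0.69167… + 0.30833… + 0.08667… + 0.04… + 0 = 1.976667…
Σ x·lx·mx = 5.681667…; T = 5.681667…/1.976667… = 2.87437…
r ≈ ln(R0)/T = ln(1.976667…)/2.87437… = 0.237065… → 0.2371

0.2371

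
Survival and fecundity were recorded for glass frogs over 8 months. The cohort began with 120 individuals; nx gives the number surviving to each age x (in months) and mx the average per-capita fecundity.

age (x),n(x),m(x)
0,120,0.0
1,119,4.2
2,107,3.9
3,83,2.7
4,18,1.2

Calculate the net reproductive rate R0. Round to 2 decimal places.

lx = nx/n0 = nx/120: 1, 0.99167…, 0.89167…, 0.69167…, 0.15
lx·mx by age: 0, 4.165…, 3.4775…, 1.8675…, 0.18
R0 = Σ lx·mx = 9.69… → 9.69

9.69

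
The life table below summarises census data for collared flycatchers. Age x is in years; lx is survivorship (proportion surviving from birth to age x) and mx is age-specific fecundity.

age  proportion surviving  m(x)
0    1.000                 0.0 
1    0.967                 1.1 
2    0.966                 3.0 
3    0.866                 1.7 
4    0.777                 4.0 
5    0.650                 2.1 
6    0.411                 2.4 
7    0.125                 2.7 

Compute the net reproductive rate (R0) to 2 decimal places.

11.23

lx·mx by age: 0, 1.0637, 2.898, 1.4722, 3.108, 1.365, 0.9864, 0.3375
R0 = Σ lx·mx = 11.2308 → 11.23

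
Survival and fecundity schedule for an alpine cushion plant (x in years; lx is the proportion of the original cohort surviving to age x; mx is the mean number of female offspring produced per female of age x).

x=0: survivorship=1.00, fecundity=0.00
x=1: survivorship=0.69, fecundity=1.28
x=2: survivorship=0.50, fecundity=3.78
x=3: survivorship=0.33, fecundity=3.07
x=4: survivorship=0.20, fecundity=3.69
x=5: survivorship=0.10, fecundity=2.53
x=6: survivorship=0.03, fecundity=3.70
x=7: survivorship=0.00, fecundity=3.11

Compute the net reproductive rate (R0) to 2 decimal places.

4.89

lx·mx by age: 0, 0.8832, 1.89, 1.0131, 0.738, 0.253, 0.111, 0
R0 = Σ lx·mx = 4.8883 → 4.89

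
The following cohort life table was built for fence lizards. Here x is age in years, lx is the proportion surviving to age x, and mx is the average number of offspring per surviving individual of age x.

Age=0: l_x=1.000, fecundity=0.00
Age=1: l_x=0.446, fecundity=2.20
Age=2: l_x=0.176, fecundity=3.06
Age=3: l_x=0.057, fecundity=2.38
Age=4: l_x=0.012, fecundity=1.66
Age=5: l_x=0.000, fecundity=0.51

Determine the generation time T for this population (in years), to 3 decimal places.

1.519

lx·mx: 0, 0.9812, 0.53856, 0.13566, 0.01992, 0 → R0 = 1.67534
x·lx·mx: 0, 0.9812, 1.07712, 0.40698, 0.07968, 0 → Σ = 2.54498
T = 2.54498 / 1.67534 = 1.519083… → 1.519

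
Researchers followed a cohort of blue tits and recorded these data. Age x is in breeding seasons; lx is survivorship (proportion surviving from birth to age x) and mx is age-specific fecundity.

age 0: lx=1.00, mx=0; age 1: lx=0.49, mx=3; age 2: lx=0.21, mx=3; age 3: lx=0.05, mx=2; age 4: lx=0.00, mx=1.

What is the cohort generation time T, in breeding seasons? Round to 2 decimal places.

lx·mx: 0, 1.47, 0.63, 0.1, 0 → R0 = 2.2
x·lx·mx: 0, 1.47, 1.26, 0.3, 0 → Σ = 3.03
T = 3.03 / 2.2 = 1.377273… → 1.38

1.38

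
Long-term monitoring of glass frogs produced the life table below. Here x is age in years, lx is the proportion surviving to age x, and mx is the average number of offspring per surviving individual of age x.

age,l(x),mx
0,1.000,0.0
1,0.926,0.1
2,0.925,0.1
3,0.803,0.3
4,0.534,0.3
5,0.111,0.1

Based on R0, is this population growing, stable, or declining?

R0 = Σ lx·mx = 0 + 0.0926 + 0.0925 + 0.2409 + 0.1602 + 0.0111 = 0.5973
R0 < 1, so the population is declining.

declining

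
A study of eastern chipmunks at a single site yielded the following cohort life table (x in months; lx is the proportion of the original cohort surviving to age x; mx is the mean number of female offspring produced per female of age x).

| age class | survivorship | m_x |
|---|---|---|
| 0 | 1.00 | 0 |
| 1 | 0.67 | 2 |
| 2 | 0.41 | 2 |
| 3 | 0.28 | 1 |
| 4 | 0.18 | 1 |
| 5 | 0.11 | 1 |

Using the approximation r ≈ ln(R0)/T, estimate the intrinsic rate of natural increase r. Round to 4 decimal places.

R0 = Σ lx·mx = 0 + 1.34 + 0.82 + 0.28 + 0.18 + 0.11 = 2.73
Σ x·lx·mx = 5.09; T = 5.09/2.73 = 1.86447…
r ≈ ln(R0)/T = ln(2.73)/1.86447… = 0.538653… → 0.5387

0.5387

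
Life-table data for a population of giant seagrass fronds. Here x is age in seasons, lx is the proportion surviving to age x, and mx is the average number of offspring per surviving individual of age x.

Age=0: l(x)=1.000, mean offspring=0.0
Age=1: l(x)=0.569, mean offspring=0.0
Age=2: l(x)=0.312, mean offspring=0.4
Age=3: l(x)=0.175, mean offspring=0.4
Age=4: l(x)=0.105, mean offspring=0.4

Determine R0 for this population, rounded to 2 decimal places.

0.24

lx·mx by age: 0, 0, 0.1248, 0.07, 0.042
R0 = Σ lx·mx = 0.2368 → 0.24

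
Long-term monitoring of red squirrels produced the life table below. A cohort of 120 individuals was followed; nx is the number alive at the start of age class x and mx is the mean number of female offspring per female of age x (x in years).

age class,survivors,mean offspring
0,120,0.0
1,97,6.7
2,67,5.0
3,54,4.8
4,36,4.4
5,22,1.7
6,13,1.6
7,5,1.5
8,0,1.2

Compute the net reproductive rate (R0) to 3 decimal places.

12.235

lx = nx/n0 = nx/120: 1, 0.80833…, 0.55833…, 0.45, 0.3, 0.18333…, 0.10833…, 0.04167…, 0
lx·mx by age: 0, 5.415833…, 2.791667…, 2.16, 1.32, 0.311667…, 0.173333…, 0.0625…, 0
R0 = Σ lx·mx = 12.235… → 12.235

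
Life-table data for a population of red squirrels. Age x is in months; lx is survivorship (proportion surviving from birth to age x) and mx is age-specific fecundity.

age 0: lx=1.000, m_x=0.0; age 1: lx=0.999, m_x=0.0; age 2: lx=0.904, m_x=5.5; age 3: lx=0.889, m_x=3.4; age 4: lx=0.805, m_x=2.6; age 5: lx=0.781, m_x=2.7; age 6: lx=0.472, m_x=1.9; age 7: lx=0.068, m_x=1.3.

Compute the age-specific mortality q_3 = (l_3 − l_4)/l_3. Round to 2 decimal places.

0.09

q_3 = (l_3 − l_4) / l_3 = (0.889 − 0.805) / 0.889
     = 0.084 / 0.889 = 0.094488… → 0.09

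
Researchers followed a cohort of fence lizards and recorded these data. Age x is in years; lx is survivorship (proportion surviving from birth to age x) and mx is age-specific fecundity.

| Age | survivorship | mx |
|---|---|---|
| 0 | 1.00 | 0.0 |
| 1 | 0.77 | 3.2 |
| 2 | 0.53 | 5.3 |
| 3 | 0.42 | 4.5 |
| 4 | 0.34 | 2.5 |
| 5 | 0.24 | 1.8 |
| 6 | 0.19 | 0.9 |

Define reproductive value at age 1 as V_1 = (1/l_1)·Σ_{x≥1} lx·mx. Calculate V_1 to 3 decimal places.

lx·mx for x ≥ 1: 2.464, 2.809, 1.89, 0.85, 0.432, 0.171 → sum = 8.616
V_1 = 8.616 / l_1 = 8.616 / 0.77 = 11.18961… → 11.190

11.190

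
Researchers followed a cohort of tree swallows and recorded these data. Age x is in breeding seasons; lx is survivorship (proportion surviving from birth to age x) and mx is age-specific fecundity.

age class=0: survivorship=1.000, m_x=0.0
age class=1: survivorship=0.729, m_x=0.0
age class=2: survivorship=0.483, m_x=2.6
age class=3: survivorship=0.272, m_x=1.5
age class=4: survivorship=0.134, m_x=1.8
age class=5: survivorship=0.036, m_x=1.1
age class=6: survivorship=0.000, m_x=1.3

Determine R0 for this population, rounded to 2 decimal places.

lx·mx by age: 0, 0, 1.2558, 0.408, 0.2412, 0.0396, 0
R0 = Σ lx·mx = 1.9446 → 1.94

1.94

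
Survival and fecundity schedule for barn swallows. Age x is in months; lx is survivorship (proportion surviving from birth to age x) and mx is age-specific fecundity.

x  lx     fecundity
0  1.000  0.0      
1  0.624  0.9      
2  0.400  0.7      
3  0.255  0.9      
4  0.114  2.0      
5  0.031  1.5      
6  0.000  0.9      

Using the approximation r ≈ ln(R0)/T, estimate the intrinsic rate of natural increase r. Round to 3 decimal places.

0.135

R0 = Σ lx·mx = 0 + 0.5616 + 0.28 + 0.2295 + 0.228 + 0.0465 + 0 = 1.3456
Σ x·lx·mx = 2.9546; T = 2.9546/1.3456 = 2.19575…
r ≈ ln(R0)/T = ln(1.3456)/2.19575… = 0.13519… → 0.135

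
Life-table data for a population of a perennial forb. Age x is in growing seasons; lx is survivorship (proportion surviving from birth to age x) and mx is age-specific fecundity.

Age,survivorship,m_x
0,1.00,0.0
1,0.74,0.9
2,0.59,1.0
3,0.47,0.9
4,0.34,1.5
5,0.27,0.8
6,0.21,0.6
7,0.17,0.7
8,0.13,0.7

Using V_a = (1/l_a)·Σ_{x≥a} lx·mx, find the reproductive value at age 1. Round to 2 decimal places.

3.70

lx·mx for x ≥ 1: 0.666, 0.59, 0.423, 0.51, 0.216, 0.126, 0.119, 0.091 → sum = 2.741
V_1 = 2.741 / l_1 = 2.741 / 0.74 = 3.704054… → 3.70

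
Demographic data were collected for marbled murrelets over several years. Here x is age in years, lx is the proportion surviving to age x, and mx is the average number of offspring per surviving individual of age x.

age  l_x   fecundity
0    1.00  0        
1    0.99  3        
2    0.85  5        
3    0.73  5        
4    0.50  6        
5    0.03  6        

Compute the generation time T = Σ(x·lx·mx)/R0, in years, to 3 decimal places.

2.514

lx·mx: 0, 2.97, 4.25, 3.65, 3, 0.18 → R0 = 14.05
x·lx·mx: 0, 2.97, 8.5, 10.95, 12, 0.9 → Σ = 35.32
T = 35.32 / 14.05 = 2.513879… → 2.514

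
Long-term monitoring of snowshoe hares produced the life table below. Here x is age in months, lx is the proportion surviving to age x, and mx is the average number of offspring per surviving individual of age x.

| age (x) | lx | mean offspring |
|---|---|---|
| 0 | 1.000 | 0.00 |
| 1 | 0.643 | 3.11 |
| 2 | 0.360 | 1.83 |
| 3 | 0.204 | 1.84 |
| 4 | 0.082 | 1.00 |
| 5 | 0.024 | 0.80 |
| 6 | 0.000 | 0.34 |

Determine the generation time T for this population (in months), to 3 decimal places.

1.553

lx·mx: 0, 1.99973, 0.6588, 0.37536, 0.082, 0.0192, 0 → R0 = 3.13509
x·lx·mx: 0, 1.99973, 1.3176, 1.12608, 0.328, 0.096, 0 → Σ = 4.86741
T = 4.86741 / 3.13509 = 1.552558… → 1.553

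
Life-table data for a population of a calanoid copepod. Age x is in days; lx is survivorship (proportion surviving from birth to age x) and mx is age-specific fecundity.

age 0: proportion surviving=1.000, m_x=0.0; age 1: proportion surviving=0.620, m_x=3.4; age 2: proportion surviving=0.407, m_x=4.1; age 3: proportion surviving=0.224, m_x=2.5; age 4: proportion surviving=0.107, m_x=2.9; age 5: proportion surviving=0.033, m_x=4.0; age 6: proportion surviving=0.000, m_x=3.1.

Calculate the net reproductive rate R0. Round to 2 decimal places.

lx·mx by age: 0, 2.108, 1.6687, 0.56, 0.3103, 0.132, 0
R0 = Σ lx·mx = 4.779 → 4.78

4.78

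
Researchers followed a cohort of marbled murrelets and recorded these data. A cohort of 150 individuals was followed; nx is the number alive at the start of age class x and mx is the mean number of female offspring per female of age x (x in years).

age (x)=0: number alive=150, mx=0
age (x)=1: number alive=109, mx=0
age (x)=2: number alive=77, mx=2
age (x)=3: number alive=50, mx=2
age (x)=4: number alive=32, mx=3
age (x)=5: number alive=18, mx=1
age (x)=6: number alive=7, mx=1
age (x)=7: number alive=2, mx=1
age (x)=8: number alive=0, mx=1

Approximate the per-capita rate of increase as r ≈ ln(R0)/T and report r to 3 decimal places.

lx = nx/n0 = nx/150: 1, 0.72667…, 0.51333…, 0.33333…, 0.21333…, 0.12, 0.04667…, 0.01333…, 0
R0 = Σ lx·mx = 0 + 0 + 1.02667… + 0.66667… + 0.64… + 0.12 + 0.04667… + 0.01333… + 0 = 2.513333…
Σ x·lx·mx = 7.586667…; T = 7.586667…/2.513333… = 3.01857…
r ≈ ln(R0)/T = ln(2.513333…)/3.01857… = 0.30531… → 0.305

0.305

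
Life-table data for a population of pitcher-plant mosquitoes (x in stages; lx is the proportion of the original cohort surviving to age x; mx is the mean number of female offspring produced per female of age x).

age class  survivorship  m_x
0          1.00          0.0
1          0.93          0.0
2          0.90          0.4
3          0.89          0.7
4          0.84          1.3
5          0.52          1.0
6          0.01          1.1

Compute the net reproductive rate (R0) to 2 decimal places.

lx·mx by age: 0, 0, 0.36, 0.623, 1.092, 0.52, 0.011
R0 = Σ lx·mx = 2.606 → 2.61

2.61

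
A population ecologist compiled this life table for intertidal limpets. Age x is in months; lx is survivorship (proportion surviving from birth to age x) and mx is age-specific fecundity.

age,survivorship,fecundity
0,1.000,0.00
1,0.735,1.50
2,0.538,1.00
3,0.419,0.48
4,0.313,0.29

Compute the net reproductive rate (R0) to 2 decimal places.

1.93

lx·mx by age: 0, 1.1025, 0.538, 0.20112, 0.09077
R0 = Σ lx·mx = 1.93239 → 1.93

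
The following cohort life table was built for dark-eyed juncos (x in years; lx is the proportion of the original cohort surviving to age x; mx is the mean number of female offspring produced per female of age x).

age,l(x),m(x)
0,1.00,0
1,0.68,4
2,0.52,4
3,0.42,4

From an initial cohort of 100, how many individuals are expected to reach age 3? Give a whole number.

42

Expected survivors = N0 · l_3 = 100 × 0.42 = 42 → 42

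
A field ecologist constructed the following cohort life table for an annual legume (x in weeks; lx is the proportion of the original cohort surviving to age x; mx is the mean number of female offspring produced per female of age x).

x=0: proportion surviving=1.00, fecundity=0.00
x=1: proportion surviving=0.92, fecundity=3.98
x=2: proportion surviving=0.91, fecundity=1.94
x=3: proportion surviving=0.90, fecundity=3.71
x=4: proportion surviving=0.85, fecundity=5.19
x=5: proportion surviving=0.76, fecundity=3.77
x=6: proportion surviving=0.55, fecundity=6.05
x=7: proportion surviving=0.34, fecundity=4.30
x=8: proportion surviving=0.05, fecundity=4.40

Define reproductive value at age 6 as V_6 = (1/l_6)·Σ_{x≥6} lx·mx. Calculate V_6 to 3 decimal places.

lx·mx for x ≥ 6: 3.3275, 1.462, 0.22 → sum = 5.0095
V_6 = 5.0095 / l_6 = 5.0095 / 0.55 = 9.108182… → 9.108

9.108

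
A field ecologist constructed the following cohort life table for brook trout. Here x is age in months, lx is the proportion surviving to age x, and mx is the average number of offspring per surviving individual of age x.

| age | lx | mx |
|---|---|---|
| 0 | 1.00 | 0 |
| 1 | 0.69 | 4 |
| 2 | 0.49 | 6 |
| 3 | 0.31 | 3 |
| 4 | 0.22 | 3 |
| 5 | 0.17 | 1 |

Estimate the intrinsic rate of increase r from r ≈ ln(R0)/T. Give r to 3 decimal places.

1.005

R0 = Σ lx·mx = 0 + 2.76 + 2.94 + 0.93 + 0.66 + 0.17 = 7.46
Σ x·lx·mx = 14.92; T = 14.92/7.46 = 2
r ≈ ln(R0)/T = ln(7.46)/2 = 1.00478… → 1.005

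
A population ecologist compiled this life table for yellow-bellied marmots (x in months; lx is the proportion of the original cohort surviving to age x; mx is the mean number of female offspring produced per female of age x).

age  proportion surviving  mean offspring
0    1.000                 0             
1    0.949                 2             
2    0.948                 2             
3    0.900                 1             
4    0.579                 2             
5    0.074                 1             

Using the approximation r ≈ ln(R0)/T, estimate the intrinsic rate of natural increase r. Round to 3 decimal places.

R0 = Σ lx·mx = 0 + 1.898 + 1.896 + 0.9 + 1.158 + 0.074 = 5.926
Σ x·lx·mx = 13.392; T = 13.392/5.926 = 2.25987…
r ≈ ln(R0)/T = ln(5.926)/2.25987… = 0.78737… → 0.787

0.787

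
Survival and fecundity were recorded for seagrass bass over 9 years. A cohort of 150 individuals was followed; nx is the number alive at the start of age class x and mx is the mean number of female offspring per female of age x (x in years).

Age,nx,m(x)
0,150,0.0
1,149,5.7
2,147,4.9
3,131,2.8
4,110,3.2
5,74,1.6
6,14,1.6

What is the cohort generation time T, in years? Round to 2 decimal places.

2.27

lx = nx/n0 = nx/150: 1, 0.99333…, 0.98, 0.87333…, 0.73333…, 0.49333…, 0.09333…
lx·mx: 0, 5.662…, 4.802, 2.445333…, 2.346667…, 0.789333…, 0.149333… → R0 = 16.194667…
x·lx·mx: 0, 5.662…, 9.604, 7.336…, 9.386667…, 3.946667…, 0.896… → Σ = 36.831333…
T = 36.831333… / 16.194667… = 2.274288… → 2.27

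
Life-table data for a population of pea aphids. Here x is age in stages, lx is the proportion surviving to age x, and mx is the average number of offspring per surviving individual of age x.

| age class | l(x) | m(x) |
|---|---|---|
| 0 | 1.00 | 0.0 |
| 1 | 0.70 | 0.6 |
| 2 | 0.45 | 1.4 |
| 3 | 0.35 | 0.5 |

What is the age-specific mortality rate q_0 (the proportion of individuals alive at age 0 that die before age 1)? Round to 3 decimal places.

0.300

q_0 = (l_0 − l_1) / l_0 = (1 − 0.7) / 1
     = 0.3 / 1 = 0.3 → 0.300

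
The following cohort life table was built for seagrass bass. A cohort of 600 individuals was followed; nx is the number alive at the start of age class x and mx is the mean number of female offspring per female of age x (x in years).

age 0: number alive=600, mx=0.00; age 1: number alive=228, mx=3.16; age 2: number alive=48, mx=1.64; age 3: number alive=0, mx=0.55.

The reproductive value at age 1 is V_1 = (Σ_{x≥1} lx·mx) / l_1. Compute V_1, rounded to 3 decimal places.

3.505

lx = nx/n0 = nx/600: 1, 0.38, 0.08, 0
lx·mx for x ≥ 1: 1.2008, 0.1312, 0 → sum = 1.332
V_1 = 1.332 / l_1 = 1.332 / 0.38 = 3.505263… → 3.505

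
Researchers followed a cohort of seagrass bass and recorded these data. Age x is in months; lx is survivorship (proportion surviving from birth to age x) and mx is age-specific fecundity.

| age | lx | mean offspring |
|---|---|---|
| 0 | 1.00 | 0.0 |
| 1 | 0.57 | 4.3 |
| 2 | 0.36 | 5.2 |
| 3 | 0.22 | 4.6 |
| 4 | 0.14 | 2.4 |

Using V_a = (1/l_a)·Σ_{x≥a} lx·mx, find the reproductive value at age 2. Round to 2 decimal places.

lx·mx for x ≥ 2: 1.872, 1.012, 0.336 → sum = 3.22
V_2 = 3.22 / l_2 = 3.22 / 0.36 = 8.944444… → 8.94

8.94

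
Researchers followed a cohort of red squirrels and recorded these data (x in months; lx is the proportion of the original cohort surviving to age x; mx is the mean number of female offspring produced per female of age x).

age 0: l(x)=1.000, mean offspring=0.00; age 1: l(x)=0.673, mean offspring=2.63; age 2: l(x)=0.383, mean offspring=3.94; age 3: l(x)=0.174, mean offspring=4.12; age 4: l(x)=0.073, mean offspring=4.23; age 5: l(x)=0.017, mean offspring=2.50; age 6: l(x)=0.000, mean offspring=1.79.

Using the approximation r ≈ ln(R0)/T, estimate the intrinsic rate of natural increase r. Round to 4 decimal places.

R0 = Σ lx·mx = 0 + 1.76999 + 1.50902 + 0.71688 + 0.30879 + 0.0425 + 0 = 4.34718
Σ x·lx·mx = 8.38633; T = 8.38633/4.34718 = 1.92914…
r ≈ ln(R0)/T = ln(4.34718)/1.92914… = 0.761752… → 0.7618

0.7618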